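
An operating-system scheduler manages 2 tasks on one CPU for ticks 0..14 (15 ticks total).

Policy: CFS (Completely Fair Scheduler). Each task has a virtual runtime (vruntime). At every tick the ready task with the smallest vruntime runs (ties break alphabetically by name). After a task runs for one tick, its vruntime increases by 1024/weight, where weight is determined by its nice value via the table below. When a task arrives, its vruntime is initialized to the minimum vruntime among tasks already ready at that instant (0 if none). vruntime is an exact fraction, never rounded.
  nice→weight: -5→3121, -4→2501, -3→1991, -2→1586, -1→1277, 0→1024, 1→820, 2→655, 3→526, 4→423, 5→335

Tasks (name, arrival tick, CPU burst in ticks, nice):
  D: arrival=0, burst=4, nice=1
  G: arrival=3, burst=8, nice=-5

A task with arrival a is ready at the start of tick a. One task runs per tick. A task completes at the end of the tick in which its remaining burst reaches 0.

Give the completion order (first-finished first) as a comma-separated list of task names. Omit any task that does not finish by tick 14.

t=0: vr[D=0] → run D
t=1: vr[D=256/205] → run D
t=2: vr[D=512/205] → run D
t=3: vr[D=768/205 G=768/205] → run D
t=4: vr[G=768/205] → run G
t=5: vr[G=2606848/639805] → run G
t=6: vr[G=2816768/639805] → run G
t=7: vr[G=3026688/639805] → run G
t=8: vr[G=3236608/639805] → run G
t=9: vr[G=3446528/639805] → run G
t=10: vr[G=3656448/639805] → run G
t=11: vr[G=3866368/639805] → run G
t=12: (idle)
t=13: (idle)
t=14: (idle)

completion order = D, G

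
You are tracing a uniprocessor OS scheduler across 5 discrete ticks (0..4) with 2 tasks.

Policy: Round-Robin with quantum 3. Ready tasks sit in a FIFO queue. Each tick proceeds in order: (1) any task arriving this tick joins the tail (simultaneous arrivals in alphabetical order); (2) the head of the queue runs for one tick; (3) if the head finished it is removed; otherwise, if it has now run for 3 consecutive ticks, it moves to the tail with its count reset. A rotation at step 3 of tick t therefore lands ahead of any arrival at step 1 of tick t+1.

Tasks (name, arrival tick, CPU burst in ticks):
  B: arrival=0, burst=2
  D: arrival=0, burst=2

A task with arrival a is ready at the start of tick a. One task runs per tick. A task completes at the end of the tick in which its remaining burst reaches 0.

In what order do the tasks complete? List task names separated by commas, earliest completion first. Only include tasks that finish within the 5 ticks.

t=0: queue=[B,D] q_used=0 → run B
t=1: queue=[B,D] q_used=1 → run B
t=2: queue=[D] q_used=0 → run D
t=3: queue=[D] q_used=1 → run D
t=4: (idle)

completion order = B, D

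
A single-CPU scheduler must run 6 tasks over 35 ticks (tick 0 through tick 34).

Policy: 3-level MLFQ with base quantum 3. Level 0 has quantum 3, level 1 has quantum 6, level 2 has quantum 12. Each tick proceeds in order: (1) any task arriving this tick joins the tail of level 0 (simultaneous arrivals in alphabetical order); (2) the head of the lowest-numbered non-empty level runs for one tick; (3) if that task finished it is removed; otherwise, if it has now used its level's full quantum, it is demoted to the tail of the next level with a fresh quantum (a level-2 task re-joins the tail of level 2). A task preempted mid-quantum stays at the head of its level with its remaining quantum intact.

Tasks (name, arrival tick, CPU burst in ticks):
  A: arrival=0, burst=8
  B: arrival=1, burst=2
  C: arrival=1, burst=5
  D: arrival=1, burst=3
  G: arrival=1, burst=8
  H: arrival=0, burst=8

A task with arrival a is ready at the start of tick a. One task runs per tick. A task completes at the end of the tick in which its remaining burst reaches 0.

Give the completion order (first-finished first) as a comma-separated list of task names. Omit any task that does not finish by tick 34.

completion order = B, D, A, H, C, G

t=0: L0/L1/L2 = AH/-/- → run A
t=1: L0/L1/L2 = AHBCDG/-/- → run A
t=2: L0/L1/L2 = AHBCDG/-/- → run A
t=3: L0/L1/L2 = HBCDG/A/- → run H
t=4: L0/L1/L2 = HBCDG/A/- → run H
t=5: L0/L1/L2 = HBCDG/A/- → run H
t=6: L0/L1/L2 = BCDG/AH/- → run B
t=7: L0/L1/L2 = BCDG/AH/- → run B
t=8: L0/L1/L2 = CDG/AH/- → run C
t=9: L0/L1/L2 = CDG/AH/- → run C
t=10: L0/L1/L2 = CDG/AH/- → run C
t=11: L0/L1/L2 = DG/AHC/- → run D
t=12: L0/L1/L2 = DG/AHC/- → run D
t=13: L0/L1/L2 = DG/AHC/- → run D
t=14: L0/L1/L2 = G/AHC/- → run G
t=15: L0/L1/L2 = G/AHC/- → run G
t=16: L0/L1/L2 = G/AHC/- → run G
t=17: L0/L1/L2 = -/AHCG/- → run A
t=18: L0/L1/L2 = -/AHCG/- → run A
t=19: L0/L1/L2 = -/AHCG/- → run A
t=20: L0/L1/L2 = -/AHCG/- → run A
t=21: L0/L1/L2 = -/AHCG/- → run A
t=22: L0/L1/L2 = -/HCG/- → run H
t=23: L0/L1/L2 = -/HCG/- → run H
t=24: L0/L1/L2 = -/HCG/- → run H
t=25: L0/L1/L2 = -/HCG/- → run H
t=26: L0/L1/L2 = -/HCG/- → run H
t=27: L0/L1/L2 = -/CG/- → run C
t=28: L0/L1/L2 = -/CG/- → run C
t=29: L0/L1/L2 = -/G/- → run G
t=30: L0/L1/L2 = -/G/- → run G
t=31: L0/L1/L2 = -/G/- → run G
t=32: L0/L1/L2 = -/G/- → run G
t=33: L0/L1/L2 = -/G/- → run G
t=34: (idle)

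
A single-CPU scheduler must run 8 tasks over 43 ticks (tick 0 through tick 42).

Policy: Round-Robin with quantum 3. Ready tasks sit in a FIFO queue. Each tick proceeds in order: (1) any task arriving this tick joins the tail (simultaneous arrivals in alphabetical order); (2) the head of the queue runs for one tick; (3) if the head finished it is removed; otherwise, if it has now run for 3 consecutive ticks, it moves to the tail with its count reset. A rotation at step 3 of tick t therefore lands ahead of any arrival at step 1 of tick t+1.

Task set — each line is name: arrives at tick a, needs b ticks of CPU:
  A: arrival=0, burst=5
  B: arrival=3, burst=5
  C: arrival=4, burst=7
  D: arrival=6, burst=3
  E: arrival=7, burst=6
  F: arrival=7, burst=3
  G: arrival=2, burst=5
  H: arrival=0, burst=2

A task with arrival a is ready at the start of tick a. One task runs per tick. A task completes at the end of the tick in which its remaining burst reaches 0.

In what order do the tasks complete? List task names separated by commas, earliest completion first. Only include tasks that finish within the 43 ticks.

completion order = H, A, D, F, G, B, E, C

t=0: queue=[A,H] q_used=0 → run A
t=1: queue=[A,H] q_used=1 → run A
t=2: queue=[A,H,G] q_used=2 → run A
t=3: queue=[H,G,A,B] q_used=0 → run H
t=4: queue=[H,G,A,B,C] q_used=1 → run H
t=5: queue=[G,A,B,C] q_used=0 → run G
t=6: queue=[G,A,B,C,D] q_used=1 → run G
t=7: queue=[G,A,B,C,D,E,F] q_used=2 → run G
t=8: queue=[A,B,C,D,E,F,G] q_used=0 → run A
t=9: queue=[A,B,C,D,E,F,G] q_used=1 → run A
t=10: queue=[B,C,D,E,F,G] q_used=0 → run B
t=11: queue=[B,C,D,E,F,G] q_used=1 → run B
t=12: queue=[B,C,D,E,F,G] q_used=2 → run B
t=13: queue=[C,D,E,F,G,B] q_used=0 → run C
t=14: queue=[C,D,E,F,G,B] q_used=1 → run C
t=15: queue=[C,D,E,F,G,B] q_used=2 → run C
t=16: queue=[D,E,F,G,B,C] q_used=0 → run D
t=17: queue=[D,E,F,G,B,C] q_used=1 → run D
t=18: queue=[D,E,F,G,B,C] q_used=2 → run D
t=19: queue=[E,F,G,B,C] q_used=0 → run E
t=20: queue=[E,F,G,B,C] q_used=1 → run E
t=21: queue=[E,F,G,B,C] q_used=2 → run E
t=22: queue=[F,G,B,C,E] q_used=0 → run F
t=23: queue=[F,G,B,C,E] q_used=1 → run F
t=24: queue=[F,G,B,C,E] q_used=2 → run F
t=25: queue=[G,B,C,E] q_used=0 → run G
t=26: queue=[G,B,C,E] q_used=1 → run G
t=27: queue=[B,C,E] q_used=0 → run B
t=28: queue=[B,C,E] q_used=1 → run B
t=29: queue=[C,E] q_used=0 → run C
t=30: queue=[C,E] q_used=1 → run C
t=31: queue=[C,E] q_used=2 → run C
t=32: queue=[E,C] q_used=0 → run E
t=33: queue=[E,C] q_used=1 → run E
t=34: queue=[E,C] q_used=2 → run E
t=35: queue=[C] q_used=0 → run C
t=36: (idle)
t=37: (idle)
t=38: (idle)
t=39: (idle)
t=40: (idle)
t=41: (idle)
t=42: (idle)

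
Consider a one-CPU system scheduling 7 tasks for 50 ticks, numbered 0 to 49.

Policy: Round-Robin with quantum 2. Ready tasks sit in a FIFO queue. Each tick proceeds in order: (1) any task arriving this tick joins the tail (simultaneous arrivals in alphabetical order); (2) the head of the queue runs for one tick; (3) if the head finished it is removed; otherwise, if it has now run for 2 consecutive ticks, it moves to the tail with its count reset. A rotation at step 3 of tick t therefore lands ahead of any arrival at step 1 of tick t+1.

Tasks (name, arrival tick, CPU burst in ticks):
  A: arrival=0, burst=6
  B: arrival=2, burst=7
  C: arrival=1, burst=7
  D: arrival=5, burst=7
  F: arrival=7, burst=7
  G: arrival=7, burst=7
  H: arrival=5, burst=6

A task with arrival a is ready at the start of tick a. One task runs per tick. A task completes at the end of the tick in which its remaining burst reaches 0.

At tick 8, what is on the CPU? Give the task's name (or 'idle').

running at tick 8 = C

t=0: queue=[A] q_used=0 → run A
t=1: queue=[A,C] q_used=1 → run A
t=2: queue=[C,A,B] q_used=0 → run C
t=3: queue=[C,A,B] q_used=1 → run C
t=4: queue=[A,B,C] q_used=0 → run A
t=5: queue=[A,B,C,D,H] q_used=1 → run A
t=6: queue=[B,C,D,H,A] q_used=0 → run B
t=7: queue=[B,C,D,H,A,F,G] q_used=1 → run B
t=8: queue=[C,D,H,A,F,G,B] q_used=0 → run C
t=9: queue=[C,D,H,A,F,G,B] q_used=1 → run C
t=10: queue=[D,H,A,F,G,B,C] q_used=0 → run D
t=11: queue=[D,H,A,F,G,B,C] q_used=1 → run D
t=12: queue=[H,A,F,G,B,C,D] q_used=0 → run H
t=13: queue=[H,A,F,G,B,C,D] q_used=1 → run H
t=14: queue=[A,F,G,B,C,D,H] q_used=0 → run A
t=15: queue=[A,F,G,B,C,D,H] q_used=1 → run A
t=16: queue=[F,G,B,C,D,H] q_used=0 → run F
t=17: queue=[F,G,B,C,D,H] q_used=1 → run F
t=18: queue=[G,B,C,D,H,F] q_used=0 → run G
t=19: queue=[G,B,C,D,H,F] q_used=1 → run G
t=20: queue=[B,C,D,H,F,G] q_used=0 → run B
t=21: queue=[B,C,D,H,F,G] q_used=1 → run B
t=22: queue=[C,D,H,F,G,B] q_used=0 → run C
t=23: queue=[C,D,H,F,G,B] q_used=1 → run C
t=24: queue=[D,H,F,G,B,C] q_used=0 → run D
t=25: queue=[D,H,F,G,B,C] q_used=1 → run D
t=26: queue=[H,F,G,B,C,D] q_used=0 → run H
t=27: queue=[H,F,G,B,C,D] q_used=1 → run H
t=28: queue=[F,G,B,C,D,H] q_used=0 → run F
t=29: queue=[F,G,B,C,D,H] q_used=1 → run F
t=30: queue=[G,B,C,D,H,F] q_used=0 → run G
t=31: queue=[G,B,C,D,H,F] q_used=1 → run G
t=32: queue=[B,C,D,H,F,G] q_used=0 → run B
t=33: queue=[B,C,D,H,F,G] q_used=1 → run B
t=34: queue=[C,D,H,F,G,B] q_used=0 → run C
t=35: queue=[D,H,F,G,B] q_used=0 → run D
t=36: queue=[D,H,F,G,B] q_used=1 → run D
t=37: queue=[H,F,G,B,D] q_used=0 → run H
t=38: queue=[H,F,G,B,D] q_used=1 → run H
t=39: queue=[F,G,B,D] q_used=0 → run F
t=40: queue=[F,G,B,D] q_used=1 → run F
t=41: queue=[G,B,D,F] q_used=0 → run G
t=42: queue=[G,B,D,F] q_used=1 → run G
t=43: queue=[B,D,F,G] q_used=0 → run B
t=44: queue=[D,F,G] q_used=0 → run D
t=45: queue=[F,G] q_used=0 → run F
t=46: queue=[G] q_used=0 → run G
t=47: (idle)
t=48: (idle)
t=49: (idle)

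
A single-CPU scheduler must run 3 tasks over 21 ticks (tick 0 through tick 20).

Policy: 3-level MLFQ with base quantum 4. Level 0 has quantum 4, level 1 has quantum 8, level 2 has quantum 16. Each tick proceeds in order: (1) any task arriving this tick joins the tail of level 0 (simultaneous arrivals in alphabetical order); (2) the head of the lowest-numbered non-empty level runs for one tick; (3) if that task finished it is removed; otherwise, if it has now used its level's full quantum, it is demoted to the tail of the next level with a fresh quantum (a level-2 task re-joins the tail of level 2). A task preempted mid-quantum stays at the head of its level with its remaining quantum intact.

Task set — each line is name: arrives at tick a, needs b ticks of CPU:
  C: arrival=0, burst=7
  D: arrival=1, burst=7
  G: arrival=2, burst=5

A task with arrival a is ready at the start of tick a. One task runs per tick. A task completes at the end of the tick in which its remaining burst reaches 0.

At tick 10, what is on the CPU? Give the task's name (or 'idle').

t=0: L0/L1/L2 = C/-/- → run C
t=1: L0/L1/L2 = CD/-/- → run C
t=2: L0/L1/L2 = CDG/-/- → run C
t=3: L0/L1/L2 = CDG/-/- → run C
t=4: L0/L1/L2 = DG/C/- → run D
t=5: L0/L1/L2 = DG/C/- → run D
t=6: L0/L1/L2 = DG/C/- → run D
t=7: L0/L1/L2 = DG/C/- → run D
t=8: L0/L1/L2 = G/CD/- → run G
t=9: L0/L1/L2 = G/CD/- → run G
t=10: L0/L1/L2 = G/CD/- → run G
t=11: L0/L1/L2 = G/CD/- → run G
t=12: L0/L1/L2 = -/CDG/- → run C
t=13: L0/L1/L2 = -/CDG/- → run C
t=14: L0/L1/L2 = -/CDG/- → run C
t=15: L0/L1/L2 = -/DG/- → run D
t=16: L0/L1/L2 = -/DG/- → run D
t=17: L0/L1/L2 = -/DG/- → run D
t=18: L0/L1/L2 = -/G/- → run G
t=19: (idle)
t=20: (idle)

running at tick 10 = G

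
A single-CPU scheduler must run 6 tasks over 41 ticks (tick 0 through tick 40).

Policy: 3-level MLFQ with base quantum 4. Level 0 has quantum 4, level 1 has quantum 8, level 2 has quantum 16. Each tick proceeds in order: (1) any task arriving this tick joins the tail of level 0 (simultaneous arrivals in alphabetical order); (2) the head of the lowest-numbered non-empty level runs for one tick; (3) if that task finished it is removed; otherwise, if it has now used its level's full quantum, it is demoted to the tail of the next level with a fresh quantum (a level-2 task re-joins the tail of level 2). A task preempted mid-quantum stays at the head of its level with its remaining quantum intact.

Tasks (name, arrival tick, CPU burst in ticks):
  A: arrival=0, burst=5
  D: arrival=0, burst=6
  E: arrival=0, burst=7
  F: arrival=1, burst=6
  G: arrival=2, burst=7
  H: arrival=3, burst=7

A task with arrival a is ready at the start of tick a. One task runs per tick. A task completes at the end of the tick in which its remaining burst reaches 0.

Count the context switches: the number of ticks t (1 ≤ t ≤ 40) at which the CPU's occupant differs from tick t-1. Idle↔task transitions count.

context switches = 12

t=0: L0/L1/L2 = ADE/-/- → run A
t=1: L0/L1/L2 = ADEF/-/- → run A
t=2: L0/L1/L2 = ADEFG/-/- → run A
t=3: L0/L1/L2 = ADEFGH/-/- → run A
t=4: L0/L1/L2 = DEFGH/A/- → run D
t=5: L0/L1/L2 = DEFGH/A/- → run D
t=6: L0/L1/L2 = DEFGH/A/- → run D
t=7: L0/L1/L2 = DEFGH/A/- → run D
t=8: L0/L1/L2 = EFGH/AD/- → run E
t=9: L0/L1/L2 = EFGH/AD/- → run E
t=10: L0/L1/L2 = EFGH/AD/- → run E
t=11: L0/L1/L2 = EFGH/AD/- → run E
t=12: L0/L1/L2 = FGH/ADE/- → run F
t=13: L0/L1/L2 = FGH/ADE/- → run F
t=14: L0/L1/L2 = FGH/ADE/- → run F
t=15: L0/L1/L2 = FGH/ADE/- → run F
t=16: L0/L1/L2 = GH/ADEF/- → run G
t=17: L0/L1/L2 = GH/ADEF/- → run G
t=18: L0/L1/L2 = GH/ADEF/- → run G
t=19: L0/L1/L2 = GH/ADEF/- → run G
t=20: L0/L1/L2 = H/ADEFG/- → run H
t=21: L0/L1/L2 = H/ADEFG/- → run H
t=22: L0/L1/L2 = H/ADEFG/- → run H
t=23: L0/L1/L2 = H/ADEFG/- → run H
t=24: L0/L1/L2 = -/ADEFGH/- → run A
t=25: L0/L1/L2 = -/DEFGH/- → run D
t=26: L0/L1/L2 = -/DEFGH/- → run D
t=27: L0/L1/L2 = -/EFGH/- → run E
t=28: L0/L1/L2 = -/EFGH/- → run E
t=29: L0/L1/L2 = -/EFGH/- → run E
t=30: L0/L1/L2 = -/FGH/- → run F
t=31: L0/L1/L2 = -/FGH/- → run F
t=32: L0/L1/L2 = -/GH/- → run G
t=33: L0/L1/L2 = -/GH/- → run G
t=34: L0/L1/L2 = -/GH/- → run G
t=35: L0/L1/L2 = -/H/- → run H
t=36: L0/L1/L2 = -/H/- → run H
t=37: L0/L1/L2 = -/H/- → run H
t=38: (idle)
t=39: (idle)
t=40: (idle)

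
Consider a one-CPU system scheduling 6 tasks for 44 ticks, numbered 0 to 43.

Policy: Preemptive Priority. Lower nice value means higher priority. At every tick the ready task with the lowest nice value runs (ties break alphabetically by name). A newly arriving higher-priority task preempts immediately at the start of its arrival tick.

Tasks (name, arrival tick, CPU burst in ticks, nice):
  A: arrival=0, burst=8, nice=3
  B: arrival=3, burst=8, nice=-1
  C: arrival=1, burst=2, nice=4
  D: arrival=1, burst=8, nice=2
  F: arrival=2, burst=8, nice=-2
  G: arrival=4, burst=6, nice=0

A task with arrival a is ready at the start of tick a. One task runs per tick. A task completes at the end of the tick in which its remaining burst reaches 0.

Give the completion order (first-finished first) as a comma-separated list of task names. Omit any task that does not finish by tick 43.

t=0: ready={A} → run A
t=1: ready={A,C,D} → run D
t=2: ready={A,C,D,F} → run F
t=3: ready={A,B,C,D,F} → run F
t=4: ready={A,B,C,D,F,G} → run F
t=5: ready={A,B,C,D,F,G} → run F
t=6: ready={A,B,C,D,F,G} → run F
t=7: ready={A,B,C,D,F,G} → run F
t=8: ready={A,B,C,D,F,G} → run F
t=9: ready={A,B,C,D,F,G} → run F
t=10: ready={A,B,C,D,G} → run B
t=11: ready={A,B,C,D,G} → run B
t=12: ready={A,B,C,D,G} → run B
t=13: ready={A,B,C,D,G} → run B
t=14: ready={A,B,C,D,G} → run B
t=15: ready={A,B,C,D,G} → run B
t=16: ready={A,B,C,D,G} → run B
t=17: ready={A,B,C,D,G} → run B
t=18: ready={A,C,D,G} → run G
t=19: ready={A,C,D,G} → run G
t=20: ready={A,C,D,G} → run G
t=21: ready={A,C,D,G} → run G
t=22: ready={A,C,D,G} → run G
t=23: ready={A,C,D,G} → run G
t=24: ready={A,C,D} → run D
t=25: ready={A,C,D} → run D
t=26: ready={A,C,D} → run D
t=27: ready={A,C,D} → run D
t=28: ready={A,C,D} → run D
t=29: ready={A,C,D} → run D
t=30: ready={A,C,D} → run D
t=31: ready={A,C} → run A
t=32: ready={A,C} → run A
t=33: ready={A,C} → run A
t=34: ready={A,C} → run A
t=35: ready={A,C} → run A
t=36: ready={A,C} → run A
t=37: ready={A,C} → run A
t=38: ready={C} → run C
t=39: ready={C} → run C
t=40: (idle)
t=41: (idle)
t=42: (idle)
t=43: (idle)

completion order = F, B, G, D, A, C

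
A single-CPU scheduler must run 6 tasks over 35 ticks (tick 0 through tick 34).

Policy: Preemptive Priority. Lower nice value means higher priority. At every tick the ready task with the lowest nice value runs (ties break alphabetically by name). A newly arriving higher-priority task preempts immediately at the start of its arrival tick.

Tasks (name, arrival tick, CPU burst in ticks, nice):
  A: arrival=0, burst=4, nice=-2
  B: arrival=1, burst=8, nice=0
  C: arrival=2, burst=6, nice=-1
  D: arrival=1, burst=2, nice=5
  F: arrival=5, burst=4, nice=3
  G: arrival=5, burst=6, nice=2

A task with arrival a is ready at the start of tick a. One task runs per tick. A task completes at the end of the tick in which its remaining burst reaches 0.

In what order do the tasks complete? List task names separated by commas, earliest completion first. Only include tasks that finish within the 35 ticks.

completion order = A, C, B, G, F, D

t=0: ready={A} → run A
t=1: ready={A,B,D} → run A
t=2: ready={A,B,C,D} → run A
t=3: ready={A,B,C,D} → run A
t=4: ready={B,C,D} → run C
t=5: ready={B,C,D,F,G} → run C
t=6: ready={B,C,D,F,G} → run C
t=7: ready={B,C,D,F,G} → run C
t=8: ready={B,C,D,F,G} → run C
t=9: ready={B,C,D,F,G} → run C
t=10: ready={B,D,F,G} → run B
t=11: ready={B,D,F,G} → run B
t=12: ready={B,D,F,G} → run B
t=13: ready={B,D,F,G} → run B
t=14: ready={B,D,F,G} → run B
t=15: ready={B,D,F,G} → run B
t=16: ready={B,D,F,G} → run B
t=17: ready={B,D,F,G} → run B
t=18: ready={D,F,G} → run G
t=19: ready={D,F,G} → run G
t=20: ready={D,F,G} → run G
t=21: ready={D,F,G} → run G
t=22: ready={D,F,G} → run G
t=23: ready={D,F,G} → run G
t=24: ready={D,F} → run F
t=25: ready={D,F} → run F
t=26: ready={D,F} → run F
t=27: ready={D,F} → run F
t=28: ready={D} → run D
t=29: ready={D} → run D
t=30: (idle)
t=31: (idle)
t=32: (idle)
t=33: (idle)
t=34: (idle)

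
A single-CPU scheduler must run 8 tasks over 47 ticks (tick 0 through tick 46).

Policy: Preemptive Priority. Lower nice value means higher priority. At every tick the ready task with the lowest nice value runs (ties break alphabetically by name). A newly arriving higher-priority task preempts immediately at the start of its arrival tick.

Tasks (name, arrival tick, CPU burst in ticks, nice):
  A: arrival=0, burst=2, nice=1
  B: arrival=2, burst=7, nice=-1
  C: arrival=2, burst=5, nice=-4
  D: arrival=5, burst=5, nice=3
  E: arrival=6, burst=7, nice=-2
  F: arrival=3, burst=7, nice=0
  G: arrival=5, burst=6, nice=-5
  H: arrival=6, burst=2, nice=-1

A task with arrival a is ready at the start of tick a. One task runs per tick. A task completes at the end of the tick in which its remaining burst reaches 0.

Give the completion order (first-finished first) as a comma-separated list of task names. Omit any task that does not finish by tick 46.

t=0: ready={A} → run A
t=1: ready={A} → run A
t=2: ready={B,C} → run C
t=3: ready={B,C,F} → run C
t=4: ready={B,C,F} → run C
t=5: ready={B,C,D,F,G} → run G
t=6: ready={B,C,D,E,F,G,H} → run G
t=7: ready={B,C,D,E,F,G,H} → run G
t=8: ready={B,C,D,E,F,G,H} → run G
t=9: ready={B,C,D,E,F,G,H} → run G
t=10: ready={B,C,D,E,F,G,H} → run G
t=11: ready={B,C,D,E,F,H} → run C
t=12: ready={B,C,D,E,F,H} → run C
t=13: ready={B,D,E,F,H} → run E
t=14: ready={B,D,E,F,H} → run E
t=15: ready={B,D,E,F,H} → run E
t=16: ready={B,D,E,F,H} → run E
t=17: ready={B,D,E,F,H} → run E
t=18: ready={B,D,E,F,H} → run E
t=19: ready={B,D,E,F,H} → run E
t=20: ready={B,D,F,H} → run B
t=21: ready={B,D,F,H} → run B
t=22: ready={B,D,F,H} → run B
t=23: ready={B,D,F,H} → run B
t=24: ready={B,D,F,H} → run B
t=25: ready={B,D,F,H} → run B
t=26: ready={B,D,F,H} → run B
t=27: ready={D,F,H} → run H
t=28: ready={D,F,H} → run H
t=29: ready={D,F} → run F
t=30: ready={D,F} → run F
t=31: ready={D,F} → run F
t=32: ready={D,F} → run F
t=33: ready={D,F} → run F
t=34: ready={D,F} → run F
t=35: ready={D,F} → run F
t=36: ready={D} → run D
t=37: ready={D} → run D
t=38: ready={D} → run D
t=39: ready={D} → run D
t=40: ready={D} → run D
t=41: (idle)
t=42: (idle)
t=43: (idle)
t=44: (idle)
t=45: (idle)
t=46: (idle)

completion order = A, G, C, E, B, H, F, D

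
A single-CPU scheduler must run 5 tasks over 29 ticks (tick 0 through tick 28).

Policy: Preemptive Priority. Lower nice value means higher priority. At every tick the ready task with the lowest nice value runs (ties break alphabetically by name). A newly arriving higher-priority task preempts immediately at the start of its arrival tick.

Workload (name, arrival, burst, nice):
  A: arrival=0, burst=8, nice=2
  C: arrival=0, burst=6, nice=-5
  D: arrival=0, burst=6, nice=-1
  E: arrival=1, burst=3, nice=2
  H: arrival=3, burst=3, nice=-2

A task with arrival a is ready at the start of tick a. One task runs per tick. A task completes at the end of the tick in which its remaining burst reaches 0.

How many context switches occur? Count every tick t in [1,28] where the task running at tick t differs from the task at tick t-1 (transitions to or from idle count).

context switches = 5

t=0: ready={A,C,D} → run C
t=1: ready={A,C,D,E} → run C
t=2: ready={A,C,D,E} → run C
t=3: ready={A,C,D,E,H} → run C
t=4: ready={A,C,D,E,H} → run C
t=5: ready={A,C,D,E,H} → run C
t=6: ready={A,D,E,H} → run H
t=7: ready={A,D,E,H} → run H
t=8: ready={A,D,E,H} → run H
t=9: ready={A,D,E} → run D
t=10: ready={A,D,E} → run D
t=11: ready={A,D,E} → run D
t=12: ready={A,D,E} → run D
t=13: ready={A,D,E} → run D
t=14: ready={A,D,E} → run D
t=15: ready={A,E} → run A
t=16: ready={A,E} → run A
t=17: ready={A,E} → run A
t=18: ready={A,E} → run A
t=19: ready={A,E} → run A
t=20: ready={A,E} → run A
t=21: ready={A,E} → run A
t=22: ready={A,E} → run A
t=23: ready={E} → run E
t=24: ready={E} → run E
t=25: ready={E} → run E
t=26: (idle)
t=27: (idle)
t=28: (idle)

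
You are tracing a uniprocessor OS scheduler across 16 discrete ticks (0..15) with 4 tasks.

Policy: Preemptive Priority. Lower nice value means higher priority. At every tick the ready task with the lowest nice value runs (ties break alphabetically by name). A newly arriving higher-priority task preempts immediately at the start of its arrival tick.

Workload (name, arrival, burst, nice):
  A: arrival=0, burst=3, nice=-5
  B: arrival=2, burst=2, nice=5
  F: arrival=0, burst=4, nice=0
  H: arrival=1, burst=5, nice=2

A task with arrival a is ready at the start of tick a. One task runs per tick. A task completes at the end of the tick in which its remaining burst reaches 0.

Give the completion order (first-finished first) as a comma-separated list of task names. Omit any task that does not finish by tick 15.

t=0: ready={A,F} → run A
t=1: ready={A,F,H} → run A
t=2: ready={A,B,F,H} → run A
t=3: ready={B,F,H} → run F
t=4: ready={B,F,H} → run F
t=5: ready={B,F,H} → run F
t=6: ready={B,F,H} → run F
t=7: ready={B,H} → run H
t=8: ready={B,H} → run H
t=9: ready={B,H} → run H
t=10: ready={B,H} → run H
t=11: ready={B,H} → run H
t=12: ready={B} → run B
t=13: ready={B} → run B
t=14: (idle)
t=15: (idle)

completion order = A, F, H, B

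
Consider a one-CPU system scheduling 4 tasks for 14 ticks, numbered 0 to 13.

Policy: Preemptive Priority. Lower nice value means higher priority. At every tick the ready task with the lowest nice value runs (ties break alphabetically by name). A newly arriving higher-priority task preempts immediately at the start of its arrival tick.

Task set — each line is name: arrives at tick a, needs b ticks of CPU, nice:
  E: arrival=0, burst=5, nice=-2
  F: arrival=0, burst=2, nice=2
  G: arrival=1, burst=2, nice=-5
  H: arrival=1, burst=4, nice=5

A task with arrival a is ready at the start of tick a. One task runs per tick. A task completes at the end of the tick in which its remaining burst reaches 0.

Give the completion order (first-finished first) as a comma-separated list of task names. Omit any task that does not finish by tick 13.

completion order = G, E, F, H

t=0: ready={E,F} → run E
t=1: ready={E,F,G,H} → run G
t=2: ready={E,F,G,H} → run G
t=3: ready={E,F,H} → run E
t=4: ready={E,F,H} → run E
t=5: ready={E,F,H} → run E
t=6: ready={E,F,H} → run E
t=7: ready={F,H} → run F
t=8: ready={F,H} → run F
t=9: ready={H} → run H
t=10: ready={H} → run H
t=11: ready={H} → run H
t=12: ready={H} → run H
t=13: (idle)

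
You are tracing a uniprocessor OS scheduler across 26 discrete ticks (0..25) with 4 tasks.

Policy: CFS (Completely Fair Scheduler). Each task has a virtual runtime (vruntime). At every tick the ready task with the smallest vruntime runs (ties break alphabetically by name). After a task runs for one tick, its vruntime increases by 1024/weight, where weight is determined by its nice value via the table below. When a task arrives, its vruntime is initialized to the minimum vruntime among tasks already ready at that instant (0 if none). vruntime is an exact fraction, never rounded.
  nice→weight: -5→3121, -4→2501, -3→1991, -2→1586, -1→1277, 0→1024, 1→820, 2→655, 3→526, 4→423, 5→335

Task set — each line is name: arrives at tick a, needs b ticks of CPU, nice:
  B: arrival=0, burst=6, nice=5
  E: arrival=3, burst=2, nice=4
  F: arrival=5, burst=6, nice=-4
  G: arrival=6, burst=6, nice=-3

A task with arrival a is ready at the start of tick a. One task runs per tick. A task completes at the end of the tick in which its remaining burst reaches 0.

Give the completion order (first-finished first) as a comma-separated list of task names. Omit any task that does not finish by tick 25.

t=0: vr[B=0] → run B
t=1: vr[B=1024/335] → run B
t=2: vr[B=2048/335] → run B
t=3: vr[B=3072/335 E=3072/335] → run B
t=4: vr[B=4096/335 E=3072/335] → run E
t=5: vr[B=4096/335 E=1642496/141705 F=1642496/141705] → run E
t=6: vr[B=4096/335 F=1642496/141705 G=1642496/141705] → run F
t=7: vr[B=4096/335 F=4252988416/354404205 G=1642496/141705] → run G
t=8: vr[B=4096/335 F=4252988416/354404205 G=3415315456/282134655] → run F
t=9: vr[B=4096/335 F=4398094336/354404205 G=3415315456/282134655] → run G
t=10: vr[B=4096/335 F=4398094336/354404205 G=3560421376/282134655] → run B
t=11: vr[B=1024/67 F=4398094336/354404205 G=3560421376/282134655] → run F
t=12: vr[B=1024/67 F=4543200256/354404205 G=3560421376/282134655] → run G
t=13: vr[B=1024/67 F=4543200256/354404205 G=3705527296/282134655] → run F
t=14: vr[B=1024/67 F=4688306176/354404205 G=3705527296/282134655] → run G
t=15: vr[B=1024/67 F=4688306176/354404205 G=3850633216/282134655] → run F
t=16: vr[B=1024/67 F=4833412096/354404205 G=3850633216/282134655] → run F
t=17: vr[B=1024/67 G=3850633216/282134655] → run G
t=18: vr[B=1024/67 G=3995739136/282134655] → run G
t=19: vr[B=1024/67] → run B
t=20: (idle)
t=21: (idle)
t=22: (idle)
t=23: (idle)
t=24: (idle)
t=25: (idle)

completion order = E, F, G, B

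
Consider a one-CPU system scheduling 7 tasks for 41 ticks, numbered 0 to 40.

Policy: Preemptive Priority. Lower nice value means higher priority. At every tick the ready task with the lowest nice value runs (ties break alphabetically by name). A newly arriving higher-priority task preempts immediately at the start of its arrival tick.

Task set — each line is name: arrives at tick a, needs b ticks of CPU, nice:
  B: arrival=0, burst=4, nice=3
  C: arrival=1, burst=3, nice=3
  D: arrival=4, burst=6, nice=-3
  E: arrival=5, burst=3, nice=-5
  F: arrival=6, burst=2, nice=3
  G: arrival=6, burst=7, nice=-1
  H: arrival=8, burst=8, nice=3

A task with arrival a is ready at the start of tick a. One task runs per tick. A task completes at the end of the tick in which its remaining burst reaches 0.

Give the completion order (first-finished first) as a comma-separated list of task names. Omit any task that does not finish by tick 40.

completion order = B, E, D, G, C, F, H

t=0: ready={B} → run B
t=1: ready={B,C} → run B
t=2: ready={B,C} → run B
t=3: ready={B,C} → run B
t=4: ready={C,D} → run D
t=5: ready={C,D,E} → run E
t=6: ready={C,D,E,F,G} → run E
t=7: ready={C,D,E,F,G} → run E
t=8: ready={C,D,F,G,H} → run D
t=9: ready={C,D,F,G,H} → run D
t=10: ready={C,D,F,G,H} → run D
t=11: ready={C,D,F,G,H} → run D
t=12: ready={C,D,F,G,H} → run D
t=13: ready={C,F,G,H} → run G
t=14: ready={C,F,G,H} → run G
t=15: ready={C,F,G,H} → run G
t=16: ready={C,F,G,H} → run G
t=17: ready={C,F,G,H} → run G
t=18: ready={C,F,G,H} → run G
t=19: ready={C,F,G,H} → run G
t=20: ready={C,F,H} → run C
t=21: ready={C,F,H} → run C
t=22: ready={C,F,H} → run C
t=23: ready={F,H} → run F
t=24: ready={F,H} → run F
t=25: ready={H} → run H
t=26: ready={H} → run H
t=27: ready={H} → run H
t=28: ready={H} → run H
t=29: ready={H} → run H
t=30: ready={H} → run H
t=31: ready={H} → run H
t=32: ready={H} → run H
t=33: (idle)
t=34: (idle)
t=35: (idle)
t=36: (idle)
t=37: (idle)
t=38: (idle)
t=39: (idle)
t=40: (idle)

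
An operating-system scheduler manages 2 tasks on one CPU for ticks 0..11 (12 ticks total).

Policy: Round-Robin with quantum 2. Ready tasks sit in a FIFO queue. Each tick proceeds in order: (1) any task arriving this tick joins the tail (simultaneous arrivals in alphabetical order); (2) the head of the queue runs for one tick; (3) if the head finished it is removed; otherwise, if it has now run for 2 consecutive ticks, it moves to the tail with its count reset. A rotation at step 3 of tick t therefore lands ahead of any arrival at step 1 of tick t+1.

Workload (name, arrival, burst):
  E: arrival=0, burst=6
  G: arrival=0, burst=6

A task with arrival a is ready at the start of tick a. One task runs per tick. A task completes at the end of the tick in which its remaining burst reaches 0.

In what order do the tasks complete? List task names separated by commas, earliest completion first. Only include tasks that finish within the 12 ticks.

completion order = E, G

t=0: queue=[E,G] q_used=0 → run E
t=1: queue=[E,G] q_used=1 → run E
t=2: queue=[G,E] q_used=0 → run G
t=3: queue=[G,E] q_used=1 → run G
t=4: queue=[E,G] q_used=0 → run E
t=5: queue=[E,G] q_used=1 → run E
t=6: queue=[G,E] q_used=0 → run G
t=7: queue=[G,E] q_used=1 → run G
t=8: queue=[E,G] q_used=0 → run E
t=9: queue=[E,G] q_used=1 → run E
t=10: queue=[G] q_used=0 → run G
t=11: queue=[G] q_used=1 → run G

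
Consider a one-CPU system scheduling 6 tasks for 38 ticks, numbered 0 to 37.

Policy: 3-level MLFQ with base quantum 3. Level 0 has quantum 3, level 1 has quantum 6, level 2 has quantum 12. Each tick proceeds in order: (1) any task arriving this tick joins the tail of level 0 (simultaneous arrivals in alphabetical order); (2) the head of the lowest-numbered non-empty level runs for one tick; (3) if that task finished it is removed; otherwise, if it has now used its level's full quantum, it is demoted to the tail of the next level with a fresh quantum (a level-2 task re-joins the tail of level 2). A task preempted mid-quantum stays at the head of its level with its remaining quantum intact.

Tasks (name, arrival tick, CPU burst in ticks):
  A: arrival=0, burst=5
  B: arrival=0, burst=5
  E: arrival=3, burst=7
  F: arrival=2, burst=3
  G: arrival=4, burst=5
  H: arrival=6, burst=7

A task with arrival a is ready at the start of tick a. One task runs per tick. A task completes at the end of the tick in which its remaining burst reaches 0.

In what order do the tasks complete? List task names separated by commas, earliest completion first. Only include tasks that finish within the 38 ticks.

t=0: L0/L1/L2 = AB/-/- → run A
t=1: L0/L1/L2 = AB/-/- → run A
t=2: L0/L1/L2 = ABF/-/- → run A
t=3: L0/L1/L2 = BFE/A/- → run B
t=4: L0/L1/L2 = BFEG/A/- → run B
t=5: L0/L1/L2 = BFEG/A/- → run B
t=6: L0/L1/L2 = FEGH/AB/- → run F
t=7: L0/L1/L2 = FEGH/AB/- → run F
t=8: L0/L1/L2 = FEGH/AB/- → run F
t=9: L0/L1/L2 = EGH/AB/- → run E
t=10: L0/L1/L2 = EGH/AB/- → run E
t=11: L0/L1/L2 = EGH/AB/- → run E
t=12: L0/L1/L2 = GH/ABE/- → run G
t=13: L0/L1/L2 = GH/ABE/- → run G
t=14: L0/L1/L2 = GH/ABE/- → run G
t=15: L0/L1/L2 = H/ABEG/- → run H
t=16: L0/L1/L2 = H/ABEG/- → run H
t=17: L0/L1/L2 = H/ABEG/- → run H
t=18: L0/L1/L2 = -/ABEGH/- → run A
t=19: L0/L1/L2 = -/ABEGH/- → run A
t=20: L0/L1/L2 = -/BEGH/- → run B
t=21: L0/L1/L2 = -/BEGH/- → run B
t=22: L0/L1/L2 = -/EGH/- → run E
t=23: L0/L1/L2 = -/EGH/- → run E
t=24: L0/L1/L2 = -/EGH/- → run E
t=25: L0/L1/L2 = -/EGH/- → run E
t=26: L0/L1/L2 = -/GH/- → run G
t=27: L0/L1/L2 = -/GH/- → run G
t=28: L0/L1/L2 = -/H/- → run H
t=29: L0/L1/L2 = -/H/- → run H
t=30: L0/L1/L2 = -/H/- → run H
t=31: L0/L1/L2 = -/H/- → run H
t=32: (idle)
t=33: (idle)
t=34: (idle)
t=35: (idle)
t=36: (idle)
t=37: (idle)

completion order = F, A, B, E, G, H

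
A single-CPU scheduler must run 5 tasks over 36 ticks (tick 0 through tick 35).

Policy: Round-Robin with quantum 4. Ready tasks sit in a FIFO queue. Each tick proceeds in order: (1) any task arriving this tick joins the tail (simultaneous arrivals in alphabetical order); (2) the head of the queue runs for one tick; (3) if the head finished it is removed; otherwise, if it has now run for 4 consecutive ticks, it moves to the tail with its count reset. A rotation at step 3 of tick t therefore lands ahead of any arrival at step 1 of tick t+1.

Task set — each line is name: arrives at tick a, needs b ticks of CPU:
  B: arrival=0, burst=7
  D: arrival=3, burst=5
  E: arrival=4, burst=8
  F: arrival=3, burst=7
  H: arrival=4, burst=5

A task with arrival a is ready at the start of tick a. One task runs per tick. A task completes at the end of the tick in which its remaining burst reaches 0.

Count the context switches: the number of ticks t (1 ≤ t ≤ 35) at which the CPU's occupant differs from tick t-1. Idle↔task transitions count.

t=0: queue=[B] q_used=0 → run B
t=1: queue=[B] q_used=1 → run B
t=2: queue=[B] q_used=2 → run B
t=3: queue=[B,D,F] q_used=3 → run B
t=4: queue=[D,F,B,E,H] q_used=0 → run D
t=5: queue=[D,F,B,E,H] q_used=1 → run D
t=6: queue=[D,F,B,E,H] q_used=2 → run D
t=7: queue=[D,F,B,E,H] q_used=3 → run D
t=8: queue=[F,B,E,H,D] q_used=0 → run F
t=9: queue=[F,B,E,H,D] q_used=1 → run F
t=10: queue=[F,B,E,H,D] q_used=2 → run F
t=11: queue=[F,B,E,H,D] q_used=3 → run F
t=12: queue=[B,E,H,D,F] q_used=0 → run B
t=13: queue=[B,E,H,D,F] q_used=1 → run B
t=14: queue=[B,E,H,D,F] q_used=2 → run B
t=15: queue=[E,H,D,F] q_used=0 → run E
t=16: queue=[E,H,D,F] q_used=1 → run E
t=17: queue=[E,H,D,F] q_used=2 → run E
t=18: queue=[E,H,D,F] q_used=3 → run E
t=19: queue=[H,D,F,E] q_used=0 → run H
t=20: queue=[H,D,F,E] q_used=1 → run H
t=21: queue=[H,D,F,E] q_used=2 → run H
t=22: queue=[H,D,F,E] q_used=3 → run H
t=23: queue=[D,F,E,H] q_used=0 → run D
t=24: queue=[F,E,H] q_used=0 → run F
t=25: queue=[F,E,H] q_used=1 → run F
t=26: queue=[F,E,H] q_used=2 → run F
t=27: queue=[E,H] q_used=0 → run E
t=28: queue=[E,H] q_used=1 → run E
t=29: queue=[E,H] q_used=2 → run E
t=30: queue=[E,H] q_used=3 → run E
t=31: queue=[H] q_used=0 → run H
t=32: (idle)
t=33: (idle)
t=34: (idle)
t=35: (idle)

context switches = 10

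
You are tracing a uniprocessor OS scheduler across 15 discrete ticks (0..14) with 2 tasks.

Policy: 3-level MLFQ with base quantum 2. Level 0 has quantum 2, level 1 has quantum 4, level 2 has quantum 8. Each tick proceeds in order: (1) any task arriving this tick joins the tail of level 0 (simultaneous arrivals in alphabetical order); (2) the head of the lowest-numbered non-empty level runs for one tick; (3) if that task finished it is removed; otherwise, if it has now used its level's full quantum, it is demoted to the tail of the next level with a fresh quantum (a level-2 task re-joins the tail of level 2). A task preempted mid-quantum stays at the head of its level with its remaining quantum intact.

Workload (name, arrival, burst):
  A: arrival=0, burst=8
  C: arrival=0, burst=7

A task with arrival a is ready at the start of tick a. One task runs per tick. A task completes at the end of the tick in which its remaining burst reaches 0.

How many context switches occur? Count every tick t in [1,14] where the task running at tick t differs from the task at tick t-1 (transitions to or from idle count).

t=0: L0/L1/L2 = AC/-/- → run A
t=1: L0/L1/L2 = AC/-/- → run A
t=2: L0/L1/L2 = C/A/- → run C
t=3: L0/L1/L2 = C/A/- → run C
t=4: L0/L1/L2 = -/AC/- → run A
t=5: L0/L1/L2 = -/AC/- → run A
t=6: L0/L1/L2 = -/AC/- → run A
t=7: L0/L1/L2 = -/AC/- → run A
t=8: L0/L1/L2 = -/C/A → run C
t=9: L0/L1/L2 = -/C/A → run C
t=10: L0/L1/L2 = -/C/A → run C
t=11: L0/L1/L2 = -/C/A → run C
t=12: L0/L1/L2 = -/-/AC → run A
t=13: L0/L1/L2 = -/-/AC → run A
t=14: L0/L1/L2 = -/-/C → run C

context switches = 5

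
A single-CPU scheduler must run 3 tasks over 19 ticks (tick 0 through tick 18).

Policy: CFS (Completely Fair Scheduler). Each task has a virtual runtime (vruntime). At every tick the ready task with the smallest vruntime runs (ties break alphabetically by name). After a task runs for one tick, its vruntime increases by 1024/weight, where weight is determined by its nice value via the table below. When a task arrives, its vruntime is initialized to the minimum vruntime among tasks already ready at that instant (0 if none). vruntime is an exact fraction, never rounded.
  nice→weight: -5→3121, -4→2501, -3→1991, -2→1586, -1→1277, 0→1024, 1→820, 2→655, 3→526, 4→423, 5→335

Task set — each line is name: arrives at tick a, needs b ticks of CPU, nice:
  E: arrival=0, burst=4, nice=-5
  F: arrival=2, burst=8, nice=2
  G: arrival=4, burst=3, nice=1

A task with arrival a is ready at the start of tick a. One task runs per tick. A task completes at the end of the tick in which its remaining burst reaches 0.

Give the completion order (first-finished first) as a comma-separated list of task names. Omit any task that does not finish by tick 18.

completion order = E, G, F

t=0: vr[E=0] → run E
t=1: vr[E=1024/3121] → run E
t=2: vr[E=2048/3121 F=2048/3121] → run E
t=3: vr[E=3072/3121 F=2048/3121] → run F
t=4: vr[E=3072/3121 F=4537344/2044255 G=3072/3121] → run E
t=5: vr[F=4537344/2044255 G=3072/3121] → run G
t=6: vr[F=4537344/2044255 G=1428736/639805] → run F
t=7: vr[F=7733248/2044255 G=1428736/639805] → run G
t=8: vr[F=7733248/2044255 G=2227712/639805] → run G
t=9: vr[F=7733248/2044255] → run F
t=10: vr[F=10929152/2044255] → run F
t=11: vr[F=14125056/2044255] → run F
t=12: vr[F=3464192/408851] → run F
t=13: vr[F=20516864/2044255] → run F
t=14: vr[F=23712768/2044255] → run F
t=15: (idle)
t=16: (idle)
t=17: (idle)
t=18: (idle)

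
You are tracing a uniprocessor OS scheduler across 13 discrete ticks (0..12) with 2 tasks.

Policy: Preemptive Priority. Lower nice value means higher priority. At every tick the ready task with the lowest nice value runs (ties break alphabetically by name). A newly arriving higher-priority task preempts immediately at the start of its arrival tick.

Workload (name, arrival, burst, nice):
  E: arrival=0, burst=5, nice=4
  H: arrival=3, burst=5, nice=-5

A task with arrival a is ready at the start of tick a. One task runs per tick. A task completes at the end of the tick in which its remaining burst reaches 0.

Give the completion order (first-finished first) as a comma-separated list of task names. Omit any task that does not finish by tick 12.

completion order = H, E

t=0: ready={E} → run E
t=1: ready={E} → run E
t=2: ready={E} → run E
t=3: ready={E,H} → run H
t=4: ready={E,H} → run H
t=5: ready={E,H} → run H
t=6: ready={E,H} → run H
t=7: ready={E,H} → run H
t=8: ready={E} → run E
t=9: ready={E} → run E
t=10: (idle)
t=11: (idle)
t=12: (idle)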